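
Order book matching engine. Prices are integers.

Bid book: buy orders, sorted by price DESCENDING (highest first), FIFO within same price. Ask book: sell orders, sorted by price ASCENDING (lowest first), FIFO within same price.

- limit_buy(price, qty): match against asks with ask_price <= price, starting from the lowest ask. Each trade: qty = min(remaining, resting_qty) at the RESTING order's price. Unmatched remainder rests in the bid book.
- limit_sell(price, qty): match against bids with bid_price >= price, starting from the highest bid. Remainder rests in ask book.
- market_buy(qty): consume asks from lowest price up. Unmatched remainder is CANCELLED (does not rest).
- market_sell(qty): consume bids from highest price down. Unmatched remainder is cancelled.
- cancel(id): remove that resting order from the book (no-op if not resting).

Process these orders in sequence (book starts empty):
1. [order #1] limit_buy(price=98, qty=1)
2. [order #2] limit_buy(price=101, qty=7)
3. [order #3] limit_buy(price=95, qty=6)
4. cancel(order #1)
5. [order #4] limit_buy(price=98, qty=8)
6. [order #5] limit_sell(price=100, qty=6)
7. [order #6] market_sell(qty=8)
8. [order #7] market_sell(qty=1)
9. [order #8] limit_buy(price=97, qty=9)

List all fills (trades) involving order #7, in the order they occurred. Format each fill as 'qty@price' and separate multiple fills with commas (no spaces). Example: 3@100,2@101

Answer: 1@98

Derivation:
After op 1 [order #1] limit_buy(price=98, qty=1): fills=none; bids=[#1:1@98] asks=[-]
After op 2 [order #2] limit_buy(price=101, qty=7): fills=none; bids=[#2:7@101 #1:1@98] asks=[-]
After op 3 [order #3] limit_buy(price=95, qty=6): fills=none; bids=[#2:7@101 #1:1@98 #3:6@95] asks=[-]
After op 4 cancel(order #1): fills=none; bids=[#2:7@101 #3:6@95] asks=[-]
After op 5 [order #4] limit_buy(price=98, qty=8): fills=none; bids=[#2:7@101 #4:8@98 #3:6@95] asks=[-]
After op 6 [order #5] limit_sell(price=100, qty=6): fills=#2x#5:6@101; bids=[#2:1@101 #4:8@98 #3:6@95] asks=[-]
After op 7 [order #6] market_sell(qty=8): fills=#2x#6:1@101 #4x#6:7@98; bids=[#4:1@98 #3:6@95] asks=[-]
After op 8 [order #7] market_sell(qty=1): fills=#4x#7:1@98; bids=[#3:6@95] asks=[-]
After op 9 [order #8] limit_buy(price=97, qty=9): fills=none; bids=[#8:9@97 #3:6@95] asks=[-]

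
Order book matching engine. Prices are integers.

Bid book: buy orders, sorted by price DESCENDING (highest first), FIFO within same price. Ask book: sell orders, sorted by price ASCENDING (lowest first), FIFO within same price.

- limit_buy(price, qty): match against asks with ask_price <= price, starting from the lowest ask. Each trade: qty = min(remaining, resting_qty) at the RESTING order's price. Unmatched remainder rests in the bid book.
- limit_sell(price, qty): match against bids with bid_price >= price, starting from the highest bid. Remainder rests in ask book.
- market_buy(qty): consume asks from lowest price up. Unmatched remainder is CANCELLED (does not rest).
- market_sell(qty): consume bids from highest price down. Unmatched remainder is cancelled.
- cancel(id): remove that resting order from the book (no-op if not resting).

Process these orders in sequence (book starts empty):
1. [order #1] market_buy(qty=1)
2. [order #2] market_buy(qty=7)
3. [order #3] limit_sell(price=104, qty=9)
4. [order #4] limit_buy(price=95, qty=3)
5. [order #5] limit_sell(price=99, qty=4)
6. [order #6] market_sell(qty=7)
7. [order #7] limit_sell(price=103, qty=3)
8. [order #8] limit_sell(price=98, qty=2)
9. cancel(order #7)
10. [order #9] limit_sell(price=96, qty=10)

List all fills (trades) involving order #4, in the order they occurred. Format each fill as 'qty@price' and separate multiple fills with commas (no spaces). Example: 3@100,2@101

After op 1 [order #1] market_buy(qty=1): fills=none; bids=[-] asks=[-]
After op 2 [order #2] market_buy(qty=7): fills=none; bids=[-] asks=[-]
After op 3 [order #3] limit_sell(price=104, qty=9): fills=none; bids=[-] asks=[#3:9@104]
After op 4 [order #4] limit_buy(price=95, qty=3): fills=none; bids=[#4:3@95] asks=[#3:9@104]
After op 5 [order #5] limit_sell(price=99, qty=4): fills=none; bids=[#4:3@95] asks=[#5:4@99 #3:9@104]
After op 6 [order #6] market_sell(qty=7): fills=#4x#6:3@95; bids=[-] asks=[#5:4@99 #3:9@104]
After op 7 [order #7] limit_sell(price=103, qty=3): fills=none; bids=[-] asks=[#5:4@99 #7:3@103 #3:9@104]
After op 8 [order #8] limit_sell(price=98, qty=2): fills=none; bids=[-] asks=[#8:2@98 #5:4@99 #7:3@103 #3:9@104]
After op 9 cancel(order #7): fills=none; bids=[-] asks=[#8:2@98 #5:4@99 #3:9@104]
After op 10 [order #9] limit_sell(price=96, qty=10): fills=none; bids=[-] asks=[#9:10@96 #8:2@98 #5:4@99 #3:9@104]

Answer: 3@95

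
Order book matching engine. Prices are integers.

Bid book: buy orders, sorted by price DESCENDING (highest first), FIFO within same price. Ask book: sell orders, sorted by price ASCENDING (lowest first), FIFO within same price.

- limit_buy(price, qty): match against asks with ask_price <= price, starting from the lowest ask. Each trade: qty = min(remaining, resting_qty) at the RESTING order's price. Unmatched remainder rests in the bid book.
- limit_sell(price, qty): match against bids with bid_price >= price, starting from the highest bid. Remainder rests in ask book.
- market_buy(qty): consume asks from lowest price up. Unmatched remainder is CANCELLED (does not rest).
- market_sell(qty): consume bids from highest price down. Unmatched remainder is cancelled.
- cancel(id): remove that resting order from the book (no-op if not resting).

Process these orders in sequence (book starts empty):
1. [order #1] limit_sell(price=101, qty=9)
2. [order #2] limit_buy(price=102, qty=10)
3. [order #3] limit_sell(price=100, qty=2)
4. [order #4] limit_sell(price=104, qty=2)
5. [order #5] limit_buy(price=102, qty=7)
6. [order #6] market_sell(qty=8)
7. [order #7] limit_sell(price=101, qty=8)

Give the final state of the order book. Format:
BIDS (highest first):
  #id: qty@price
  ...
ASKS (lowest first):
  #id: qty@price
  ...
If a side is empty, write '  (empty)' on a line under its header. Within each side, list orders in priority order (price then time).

Answer: BIDS (highest first):
  (empty)
ASKS (lowest first):
  #7: 8@101
  #4: 2@104

Derivation:
After op 1 [order #1] limit_sell(price=101, qty=9): fills=none; bids=[-] asks=[#1:9@101]
After op 2 [order #2] limit_buy(price=102, qty=10): fills=#2x#1:9@101; bids=[#2:1@102] asks=[-]
After op 3 [order #3] limit_sell(price=100, qty=2): fills=#2x#3:1@102; bids=[-] asks=[#3:1@100]
After op 4 [order #4] limit_sell(price=104, qty=2): fills=none; bids=[-] asks=[#3:1@100 #4:2@104]
After op 5 [order #5] limit_buy(price=102, qty=7): fills=#5x#3:1@100; bids=[#5:6@102] asks=[#4:2@104]
After op 6 [order #6] market_sell(qty=8): fills=#5x#6:6@102; bids=[-] asks=[#4:2@104]
After op 7 [order #7] limit_sell(price=101, qty=8): fills=none; bids=[-] asks=[#7:8@101 #4:2@104]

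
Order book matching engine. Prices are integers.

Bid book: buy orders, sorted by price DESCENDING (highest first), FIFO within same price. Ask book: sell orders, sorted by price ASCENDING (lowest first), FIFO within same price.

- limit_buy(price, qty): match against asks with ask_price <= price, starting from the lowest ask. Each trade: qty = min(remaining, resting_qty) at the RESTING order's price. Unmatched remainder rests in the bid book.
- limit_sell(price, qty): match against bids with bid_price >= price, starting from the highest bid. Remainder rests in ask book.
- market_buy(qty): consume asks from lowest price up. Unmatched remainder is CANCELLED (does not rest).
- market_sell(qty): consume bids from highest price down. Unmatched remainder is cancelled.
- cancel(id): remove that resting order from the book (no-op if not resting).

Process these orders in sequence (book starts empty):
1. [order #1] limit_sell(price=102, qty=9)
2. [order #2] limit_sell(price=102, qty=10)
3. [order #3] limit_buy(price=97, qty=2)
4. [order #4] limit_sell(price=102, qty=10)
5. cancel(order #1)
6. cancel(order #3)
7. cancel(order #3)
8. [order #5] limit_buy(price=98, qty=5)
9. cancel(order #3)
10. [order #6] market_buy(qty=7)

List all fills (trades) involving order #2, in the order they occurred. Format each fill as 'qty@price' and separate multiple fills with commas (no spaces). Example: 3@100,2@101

Answer: 7@102

Derivation:
After op 1 [order #1] limit_sell(price=102, qty=9): fills=none; bids=[-] asks=[#1:9@102]
After op 2 [order #2] limit_sell(price=102, qty=10): fills=none; bids=[-] asks=[#1:9@102 #2:10@102]
After op 3 [order #3] limit_buy(price=97, qty=2): fills=none; bids=[#3:2@97] asks=[#1:9@102 #2:10@102]
After op 4 [order #4] limit_sell(price=102, qty=10): fills=none; bids=[#3:2@97] asks=[#1:9@102 #2:10@102 #4:10@102]
After op 5 cancel(order #1): fills=none; bids=[#3:2@97] asks=[#2:10@102 #4:10@102]
After op 6 cancel(order #3): fills=none; bids=[-] asks=[#2:10@102 #4:10@102]
After op 7 cancel(order #3): fills=none; bids=[-] asks=[#2:10@102 #4:10@102]
After op 8 [order #5] limit_buy(price=98, qty=5): fills=none; bids=[#5:5@98] asks=[#2:10@102 #4:10@102]
After op 9 cancel(order #3): fills=none; bids=[#5:5@98] asks=[#2:10@102 #4:10@102]
After op 10 [order #6] market_buy(qty=7): fills=#6x#2:7@102; bids=[#5:5@98] asks=[#2:3@102 #4:10@102]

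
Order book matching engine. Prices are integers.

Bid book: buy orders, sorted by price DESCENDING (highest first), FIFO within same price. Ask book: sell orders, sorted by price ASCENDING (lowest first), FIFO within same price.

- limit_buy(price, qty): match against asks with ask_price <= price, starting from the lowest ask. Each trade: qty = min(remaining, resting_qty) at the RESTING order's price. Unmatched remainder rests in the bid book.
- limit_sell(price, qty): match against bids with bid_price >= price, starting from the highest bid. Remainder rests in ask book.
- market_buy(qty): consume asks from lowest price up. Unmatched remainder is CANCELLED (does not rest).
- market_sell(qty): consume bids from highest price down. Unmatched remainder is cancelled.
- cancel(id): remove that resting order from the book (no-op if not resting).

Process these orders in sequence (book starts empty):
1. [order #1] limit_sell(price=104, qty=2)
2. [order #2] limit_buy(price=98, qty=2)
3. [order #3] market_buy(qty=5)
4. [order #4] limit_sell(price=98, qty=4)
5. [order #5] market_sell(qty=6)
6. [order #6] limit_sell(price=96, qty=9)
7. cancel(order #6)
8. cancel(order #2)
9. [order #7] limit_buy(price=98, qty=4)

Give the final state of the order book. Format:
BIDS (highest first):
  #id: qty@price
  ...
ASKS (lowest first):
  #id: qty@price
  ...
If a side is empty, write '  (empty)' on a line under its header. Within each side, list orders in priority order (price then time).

Answer: BIDS (highest first):
  #7: 2@98
ASKS (lowest first):
  (empty)

Derivation:
After op 1 [order #1] limit_sell(price=104, qty=2): fills=none; bids=[-] asks=[#1:2@104]
After op 2 [order #2] limit_buy(price=98, qty=2): fills=none; bids=[#2:2@98] asks=[#1:2@104]
After op 3 [order #3] market_buy(qty=5): fills=#3x#1:2@104; bids=[#2:2@98] asks=[-]
After op 4 [order #4] limit_sell(price=98, qty=4): fills=#2x#4:2@98; bids=[-] asks=[#4:2@98]
After op 5 [order #5] market_sell(qty=6): fills=none; bids=[-] asks=[#4:2@98]
After op 6 [order #6] limit_sell(price=96, qty=9): fills=none; bids=[-] asks=[#6:9@96 #4:2@98]
After op 7 cancel(order #6): fills=none; bids=[-] asks=[#4:2@98]
After op 8 cancel(order #2): fills=none; bids=[-] asks=[#4:2@98]
After op 9 [order #7] limit_buy(price=98, qty=4): fills=#7x#4:2@98; bids=[#7:2@98] asks=[-]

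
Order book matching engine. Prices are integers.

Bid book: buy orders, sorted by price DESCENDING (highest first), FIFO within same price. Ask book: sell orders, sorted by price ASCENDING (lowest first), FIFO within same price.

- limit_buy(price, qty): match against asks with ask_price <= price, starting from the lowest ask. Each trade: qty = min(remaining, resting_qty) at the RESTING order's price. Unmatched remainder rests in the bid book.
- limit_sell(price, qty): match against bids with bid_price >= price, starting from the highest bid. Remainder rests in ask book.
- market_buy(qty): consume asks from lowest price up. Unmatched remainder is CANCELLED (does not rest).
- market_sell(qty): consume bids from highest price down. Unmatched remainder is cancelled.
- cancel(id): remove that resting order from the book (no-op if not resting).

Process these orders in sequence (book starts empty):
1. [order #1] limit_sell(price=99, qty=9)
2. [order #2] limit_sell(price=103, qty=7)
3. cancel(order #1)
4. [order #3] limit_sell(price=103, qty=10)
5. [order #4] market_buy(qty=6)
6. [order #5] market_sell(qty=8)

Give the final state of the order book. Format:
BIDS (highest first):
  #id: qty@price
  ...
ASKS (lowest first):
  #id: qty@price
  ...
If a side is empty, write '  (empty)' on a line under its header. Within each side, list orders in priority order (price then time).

Answer: BIDS (highest first):
  (empty)
ASKS (lowest first):
  #2: 1@103
  #3: 10@103

Derivation:
After op 1 [order #1] limit_sell(price=99, qty=9): fills=none; bids=[-] asks=[#1:9@99]
After op 2 [order #2] limit_sell(price=103, qty=7): fills=none; bids=[-] asks=[#1:9@99 #2:7@103]
After op 3 cancel(order #1): fills=none; bids=[-] asks=[#2:7@103]
After op 4 [order #3] limit_sell(price=103, qty=10): fills=none; bids=[-] asks=[#2:7@103 #3:10@103]
After op 5 [order #4] market_buy(qty=6): fills=#4x#2:6@103; bids=[-] asks=[#2:1@103 #3:10@103]
After op 6 [order #5] market_sell(qty=8): fills=none; bids=[-] asks=[#2:1@103 #3:10@103]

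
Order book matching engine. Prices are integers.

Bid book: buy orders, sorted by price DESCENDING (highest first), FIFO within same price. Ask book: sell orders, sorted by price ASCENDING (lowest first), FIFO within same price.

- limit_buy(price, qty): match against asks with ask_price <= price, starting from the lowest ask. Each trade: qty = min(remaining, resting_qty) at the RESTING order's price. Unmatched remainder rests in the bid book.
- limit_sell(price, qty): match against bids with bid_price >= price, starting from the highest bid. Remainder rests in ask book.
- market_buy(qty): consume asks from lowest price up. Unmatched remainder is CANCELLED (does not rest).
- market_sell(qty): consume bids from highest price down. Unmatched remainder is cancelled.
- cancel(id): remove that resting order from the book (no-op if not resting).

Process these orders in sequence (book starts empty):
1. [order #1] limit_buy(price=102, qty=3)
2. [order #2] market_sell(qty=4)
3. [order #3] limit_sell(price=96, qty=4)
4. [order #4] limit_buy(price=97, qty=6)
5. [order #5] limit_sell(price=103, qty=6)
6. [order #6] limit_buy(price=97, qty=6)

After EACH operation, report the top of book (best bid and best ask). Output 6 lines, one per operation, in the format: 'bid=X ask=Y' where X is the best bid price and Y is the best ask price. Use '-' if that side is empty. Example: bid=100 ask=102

After op 1 [order #1] limit_buy(price=102, qty=3): fills=none; bids=[#1:3@102] asks=[-]
After op 2 [order #2] market_sell(qty=4): fills=#1x#2:3@102; bids=[-] asks=[-]
After op 3 [order #3] limit_sell(price=96, qty=4): fills=none; bids=[-] asks=[#3:4@96]
After op 4 [order #4] limit_buy(price=97, qty=6): fills=#4x#3:4@96; bids=[#4:2@97] asks=[-]
After op 5 [order #5] limit_sell(price=103, qty=6): fills=none; bids=[#4:2@97] asks=[#5:6@103]
After op 6 [order #6] limit_buy(price=97, qty=6): fills=none; bids=[#4:2@97 #6:6@97] asks=[#5:6@103]

Answer: bid=102 ask=-
bid=- ask=-
bid=- ask=96
bid=97 ask=-
bid=97 ask=103
bid=97 ask=103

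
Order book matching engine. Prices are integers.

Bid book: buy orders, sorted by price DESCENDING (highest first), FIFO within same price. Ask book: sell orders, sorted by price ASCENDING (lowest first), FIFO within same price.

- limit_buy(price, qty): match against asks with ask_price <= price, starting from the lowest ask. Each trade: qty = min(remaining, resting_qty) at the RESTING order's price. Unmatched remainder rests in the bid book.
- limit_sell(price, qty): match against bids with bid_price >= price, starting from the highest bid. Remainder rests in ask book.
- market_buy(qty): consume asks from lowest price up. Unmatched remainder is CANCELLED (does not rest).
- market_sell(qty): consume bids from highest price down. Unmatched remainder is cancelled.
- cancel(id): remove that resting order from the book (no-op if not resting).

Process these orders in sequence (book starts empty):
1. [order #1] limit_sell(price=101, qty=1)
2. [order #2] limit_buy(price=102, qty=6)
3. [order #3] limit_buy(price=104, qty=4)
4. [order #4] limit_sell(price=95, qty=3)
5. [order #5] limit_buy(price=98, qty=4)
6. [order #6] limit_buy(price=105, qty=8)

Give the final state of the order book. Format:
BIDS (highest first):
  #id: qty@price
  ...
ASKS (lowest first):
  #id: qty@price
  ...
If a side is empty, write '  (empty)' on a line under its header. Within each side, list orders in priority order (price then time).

After op 1 [order #1] limit_sell(price=101, qty=1): fills=none; bids=[-] asks=[#1:1@101]
After op 2 [order #2] limit_buy(price=102, qty=6): fills=#2x#1:1@101; bids=[#2:5@102] asks=[-]
After op 3 [order #3] limit_buy(price=104, qty=4): fills=none; bids=[#3:4@104 #2:5@102] asks=[-]
After op 4 [order #4] limit_sell(price=95, qty=3): fills=#3x#4:3@104; bids=[#3:1@104 #2:5@102] asks=[-]
After op 5 [order #5] limit_buy(price=98, qty=4): fills=none; bids=[#3:1@104 #2:5@102 #5:4@98] asks=[-]
After op 6 [order #6] limit_buy(price=105, qty=8): fills=none; bids=[#6:8@105 #3:1@104 #2:5@102 #5:4@98] asks=[-]

Answer: BIDS (highest first):
  #6: 8@105
  #3: 1@104
  #2: 5@102
  #5: 4@98
ASKS (lowest first):
  (empty)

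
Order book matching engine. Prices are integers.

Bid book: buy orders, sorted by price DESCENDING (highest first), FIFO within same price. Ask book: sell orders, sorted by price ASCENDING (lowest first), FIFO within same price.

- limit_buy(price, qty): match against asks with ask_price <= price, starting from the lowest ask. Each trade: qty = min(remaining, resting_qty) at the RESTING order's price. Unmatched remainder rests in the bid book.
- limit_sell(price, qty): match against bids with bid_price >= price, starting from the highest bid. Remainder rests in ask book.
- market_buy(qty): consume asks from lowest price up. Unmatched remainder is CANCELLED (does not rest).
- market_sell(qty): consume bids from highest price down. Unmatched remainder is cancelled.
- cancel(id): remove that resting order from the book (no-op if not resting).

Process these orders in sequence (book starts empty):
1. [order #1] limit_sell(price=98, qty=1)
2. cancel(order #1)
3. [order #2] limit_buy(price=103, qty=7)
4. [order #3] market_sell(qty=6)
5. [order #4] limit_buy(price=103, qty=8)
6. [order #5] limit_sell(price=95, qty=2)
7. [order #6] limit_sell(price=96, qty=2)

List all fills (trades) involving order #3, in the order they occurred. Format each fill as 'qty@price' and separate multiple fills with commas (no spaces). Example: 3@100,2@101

After op 1 [order #1] limit_sell(price=98, qty=1): fills=none; bids=[-] asks=[#1:1@98]
After op 2 cancel(order #1): fills=none; bids=[-] asks=[-]
After op 3 [order #2] limit_buy(price=103, qty=7): fills=none; bids=[#2:7@103] asks=[-]
After op 4 [order #3] market_sell(qty=6): fills=#2x#3:6@103; bids=[#2:1@103] asks=[-]
After op 5 [order #4] limit_buy(price=103, qty=8): fills=none; bids=[#2:1@103 #4:8@103] asks=[-]
After op 6 [order #5] limit_sell(price=95, qty=2): fills=#2x#5:1@103 #4x#5:1@103; bids=[#4:7@103] asks=[-]
After op 7 [order #6] limit_sell(price=96, qty=2): fills=#4x#6:2@103; bids=[#4:5@103] asks=[-]

Answer: 6@103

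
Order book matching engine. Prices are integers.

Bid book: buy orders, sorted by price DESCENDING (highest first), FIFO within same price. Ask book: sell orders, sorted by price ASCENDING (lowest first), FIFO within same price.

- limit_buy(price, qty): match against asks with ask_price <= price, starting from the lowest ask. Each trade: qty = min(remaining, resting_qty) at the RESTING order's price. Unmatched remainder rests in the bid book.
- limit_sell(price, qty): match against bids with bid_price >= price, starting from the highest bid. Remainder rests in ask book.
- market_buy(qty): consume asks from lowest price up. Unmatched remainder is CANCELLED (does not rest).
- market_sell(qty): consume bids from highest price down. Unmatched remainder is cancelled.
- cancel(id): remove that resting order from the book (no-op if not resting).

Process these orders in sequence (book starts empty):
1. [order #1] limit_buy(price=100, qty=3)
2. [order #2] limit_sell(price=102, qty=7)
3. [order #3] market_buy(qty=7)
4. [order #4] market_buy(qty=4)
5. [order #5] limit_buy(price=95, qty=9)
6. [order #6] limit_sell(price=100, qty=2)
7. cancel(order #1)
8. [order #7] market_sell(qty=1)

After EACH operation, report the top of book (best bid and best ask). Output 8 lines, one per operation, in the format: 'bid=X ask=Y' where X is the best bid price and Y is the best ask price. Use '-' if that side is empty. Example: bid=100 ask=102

After op 1 [order #1] limit_buy(price=100, qty=3): fills=none; bids=[#1:3@100] asks=[-]
After op 2 [order #2] limit_sell(price=102, qty=7): fills=none; bids=[#1:3@100] asks=[#2:7@102]
After op 3 [order #3] market_buy(qty=7): fills=#3x#2:7@102; bids=[#1:3@100] asks=[-]
After op 4 [order #4] market_buy(qty=4): fills=none; bids=[#1:3@100] asks=[-]
After op 5 [order #5] limit_buy(price=95, qty=9): fills=none; bids=[#1:3@100 #5:9@95] asks=[-]
After op 6 [order #6] limit_sell(price=100, qty=2): fills=#1x#6:2@100; bids=[#1:1@100 #5:9@95] asks=[-]
After op 7 cancel(order #1): fills=none; bids=[#5:9@95] asks=[-]
After op 8 [order #7] market_sell(qty=1): fills=#5x#7:1@95; bids=[#5:8@95] asks=[-]

Answer: bid=100 ask=-
bid=100 ask=102
bid=100 ask=-
bid=100 ask=-
bid=100 ask=-
bid=100 ask=-
bid=95 ask=-
bid=95 ask=-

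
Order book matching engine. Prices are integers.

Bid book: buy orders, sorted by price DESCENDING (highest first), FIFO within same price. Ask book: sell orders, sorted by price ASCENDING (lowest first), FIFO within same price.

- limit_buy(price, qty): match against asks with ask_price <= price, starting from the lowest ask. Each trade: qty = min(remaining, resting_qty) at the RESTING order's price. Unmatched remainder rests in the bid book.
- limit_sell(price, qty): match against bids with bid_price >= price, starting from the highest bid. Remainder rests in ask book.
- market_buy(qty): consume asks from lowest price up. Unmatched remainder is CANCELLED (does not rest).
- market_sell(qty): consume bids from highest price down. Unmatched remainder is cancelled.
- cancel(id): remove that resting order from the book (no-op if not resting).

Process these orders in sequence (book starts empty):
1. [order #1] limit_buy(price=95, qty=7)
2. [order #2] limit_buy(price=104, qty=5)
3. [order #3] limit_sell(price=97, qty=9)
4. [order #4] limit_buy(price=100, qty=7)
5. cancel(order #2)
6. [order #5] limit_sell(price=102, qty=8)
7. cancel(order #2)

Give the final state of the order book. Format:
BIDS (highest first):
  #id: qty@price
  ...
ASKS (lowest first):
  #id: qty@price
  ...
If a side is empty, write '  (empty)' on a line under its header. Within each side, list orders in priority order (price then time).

Answer: BIDS (highest first):
  #4: 3@100
  #1: 7@95
ASKS (lowest first):
  #5: 8@102

Derivation:
After op 1 [order #1] limit_buy(price=95, qty=7): fills=none; bids=[#1:7@95] asks=[-]
After op 2 [order #2] limit_buy(price=104, qty=5): fills=none; bids=[#2:5@104 #1:7@95] asks=[-]
After op 3 [order #3] limit_sell(price=97, qty=9): fills=#2x#3:5@104; bids=[#1:7@95] asks=[#3:4@97]
After op 4 [order #4] limit_buy(price=100, qty=7): fills=#4x#3:4@97; bids=[#4:3@100 #1:7@95] asks=[-]
After op 5 cancel(order #2): fills=none; bids=[#4:3@100 #1:7@95] asks=[-]
After op 6 [order #5] limit_sell(price=102, qty=8): fills=none; bids=[#4:3@100 #1:7@95] asks=[#5:8@102]
After op 7 cancel(order #2): fills=none; bids=[#4:3@100 #1:7@95] asks=[#5:8@102]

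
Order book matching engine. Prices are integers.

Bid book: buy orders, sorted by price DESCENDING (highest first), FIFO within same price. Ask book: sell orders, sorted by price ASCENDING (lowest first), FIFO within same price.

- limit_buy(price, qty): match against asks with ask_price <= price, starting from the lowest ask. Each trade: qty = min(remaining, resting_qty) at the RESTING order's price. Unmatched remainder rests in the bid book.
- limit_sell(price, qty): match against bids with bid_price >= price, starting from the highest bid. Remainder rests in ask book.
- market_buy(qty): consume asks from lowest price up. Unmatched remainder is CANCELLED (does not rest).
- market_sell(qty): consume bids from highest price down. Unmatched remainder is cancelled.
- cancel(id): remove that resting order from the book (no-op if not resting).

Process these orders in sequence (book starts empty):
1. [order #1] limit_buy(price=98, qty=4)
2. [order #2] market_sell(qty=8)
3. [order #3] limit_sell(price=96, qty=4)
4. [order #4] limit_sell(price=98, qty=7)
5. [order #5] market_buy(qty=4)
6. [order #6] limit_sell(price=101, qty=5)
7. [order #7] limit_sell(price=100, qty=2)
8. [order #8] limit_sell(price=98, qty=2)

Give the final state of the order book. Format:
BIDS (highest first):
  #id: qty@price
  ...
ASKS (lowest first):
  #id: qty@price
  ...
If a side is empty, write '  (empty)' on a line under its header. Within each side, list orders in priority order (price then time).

Answer: BIDS (highest first):
  (empty)
ASKS (lowest first):
  #4: 7@98
  #8: 2@98
  #7: 2@100
  #6: 5@101

Derivation:
After op 1 [order #1] limit_buy(price=98, qty=4): fills=none; bids=[#1:4@98] asks=[-]
After op 2 [order #2] market_sell(qty=8): fills=#1x#2:4@98; bids=[-] asks=[-]
After op 3 [order #3] limit_sell(price=96, qty=4): fills=none; bids=[-] asks=[#3:4@96]
After op 4 [order #4] limit_sell(price=98, qty=7): fills=none; bids=[-] asks=[#3:4@96 #4:7@98]
After op 5 [order #5] market_buy(qty=4): fills=#5x#3:4@96; bids=[-] asks=[#4:7@98]
After op 6 [order #6] limit_sell(price=101, qty=5): fills=none; bids=[-] asks=[#4:7@98 #6:5@101]
After op 7 [order #7] limit_sell(price=100, qty=2): fills=none; bids=[-] asks=[#4:7@98 #7:2@100 #6:5@101]
After op 8 [order #8] limit_sell(price=98, qty=2): fills=none; bids=[-] asks=[#4:7@98 #8:2@98 #7:2@100 #6:5@101]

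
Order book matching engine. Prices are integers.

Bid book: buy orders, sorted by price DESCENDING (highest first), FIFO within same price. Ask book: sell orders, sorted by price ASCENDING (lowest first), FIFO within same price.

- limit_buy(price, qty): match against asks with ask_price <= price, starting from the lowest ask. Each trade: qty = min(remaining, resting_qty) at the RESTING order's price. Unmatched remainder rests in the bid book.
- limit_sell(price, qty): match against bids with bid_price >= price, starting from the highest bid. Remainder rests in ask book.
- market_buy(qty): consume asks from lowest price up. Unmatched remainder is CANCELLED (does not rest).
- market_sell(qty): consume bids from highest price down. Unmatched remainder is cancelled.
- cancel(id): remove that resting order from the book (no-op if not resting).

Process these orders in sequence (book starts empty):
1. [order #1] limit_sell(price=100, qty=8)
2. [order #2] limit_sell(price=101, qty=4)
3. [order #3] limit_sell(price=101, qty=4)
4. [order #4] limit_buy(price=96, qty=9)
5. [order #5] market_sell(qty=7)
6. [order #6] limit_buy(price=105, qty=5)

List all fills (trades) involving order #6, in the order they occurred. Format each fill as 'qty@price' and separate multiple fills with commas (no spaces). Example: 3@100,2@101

After op 1 [order #1] limit_sell(price=100, qty=8): fills=none; bids=[-] asks=[#1:8@100]
After op 2 [order #2] limit_sell(price=101, qty=4): fills=none; bids=[-] asks=[#1:8@100 #2:4@101]
After op 3 [order #3] limit_sell(price=101, qty=4): fills=none; bids=[-] asks=[#1:8@100 #2:4@101 #3:4@101]
After op 4 [order #4] limit_buy(price=96, qty=9): fills=none; bids=[#4:9@96] asks=[#1:8@100 #2:4@101 #3:4@101]
After op 5 [order #5] market_sell(qty=7): fills=#4x#5:7@96; bids=[#4:2@96] asks=[#1:8@100 #2:4@101 #3:4@101]
After op 6 [order #6] limit_buy(price=105, qty=5): fills=#6x#1:5@100; bids=[#4:2@96] asks=[#1:3@100 #2:4@101 #3:4@101]

Answer: 5@100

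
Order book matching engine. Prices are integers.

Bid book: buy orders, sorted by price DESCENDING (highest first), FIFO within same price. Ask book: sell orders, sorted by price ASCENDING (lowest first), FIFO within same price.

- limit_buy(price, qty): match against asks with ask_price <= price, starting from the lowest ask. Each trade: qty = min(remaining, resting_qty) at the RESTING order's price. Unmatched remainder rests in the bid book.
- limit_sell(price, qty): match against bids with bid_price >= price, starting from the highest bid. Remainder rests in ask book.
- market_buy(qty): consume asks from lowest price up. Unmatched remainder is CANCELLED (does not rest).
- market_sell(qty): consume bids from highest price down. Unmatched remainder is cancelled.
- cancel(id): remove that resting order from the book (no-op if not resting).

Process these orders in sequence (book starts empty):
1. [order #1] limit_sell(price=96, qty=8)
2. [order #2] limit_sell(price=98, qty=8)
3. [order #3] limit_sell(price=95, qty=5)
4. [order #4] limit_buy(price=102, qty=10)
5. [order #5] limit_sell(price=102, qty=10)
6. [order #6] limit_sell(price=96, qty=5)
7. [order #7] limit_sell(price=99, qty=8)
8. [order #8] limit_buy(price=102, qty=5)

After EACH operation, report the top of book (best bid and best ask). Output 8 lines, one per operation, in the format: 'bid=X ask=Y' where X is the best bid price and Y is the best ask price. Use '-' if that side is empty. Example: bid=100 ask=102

After op 1 [order #1] limit_sell(price=96, qty=8): fills=none; bids=[-] asks=[#1:8@96]
After op 2 [order #2] limit_sell(price=98, qty=8): fills=none; bids=[-] asks=[#1:8@96 #2:8@98]
After op 3 [order #3] limit_sell(price=95, qty=5): fills=none; bids=[-] asks=[#3:5@95 #1:8@96 #2:8@98]
After op 4 [order #4] limit_buy(price=102, qty=10): fills=#4x#3:5@95 #4x#1:5@96; bids=[-] asks=[#1:3@96 #2:8@98]
After op 5 [order #5] limit_sell(price=102, qty=10): fills=none; bids=[-] asks=[#1:3@96 #2:8@98 #5:10@102]
After op 6 [order #6] limit_sell(price=96, qty=5): fills=none; bids=[-] asks=[#1:3@96 #6:5@96 #2:8@98 #5:10@102]
After op 7 [order #7] limit_sell(price=99, qty=8): fills=none; bids=[-] asks=[#1:3@96 #6:5@96 #2:8@98 #7:8@99 #5:10@102]
After op 8 [order #8] limit_buy(price=102, qty=5): fills=#8x#1:3@96 #8x#6:2@96; bids=[-] asks=[#6:3@96 #2:8@98 #7:8@99 #5:10@102]

Answer: bid=- ask=96
bid=- ask=96
bid=- ask=95
bid=- ask=96
bid=- ask=96
bid=- ask=96
bid=- ask=96
bid=- ask=96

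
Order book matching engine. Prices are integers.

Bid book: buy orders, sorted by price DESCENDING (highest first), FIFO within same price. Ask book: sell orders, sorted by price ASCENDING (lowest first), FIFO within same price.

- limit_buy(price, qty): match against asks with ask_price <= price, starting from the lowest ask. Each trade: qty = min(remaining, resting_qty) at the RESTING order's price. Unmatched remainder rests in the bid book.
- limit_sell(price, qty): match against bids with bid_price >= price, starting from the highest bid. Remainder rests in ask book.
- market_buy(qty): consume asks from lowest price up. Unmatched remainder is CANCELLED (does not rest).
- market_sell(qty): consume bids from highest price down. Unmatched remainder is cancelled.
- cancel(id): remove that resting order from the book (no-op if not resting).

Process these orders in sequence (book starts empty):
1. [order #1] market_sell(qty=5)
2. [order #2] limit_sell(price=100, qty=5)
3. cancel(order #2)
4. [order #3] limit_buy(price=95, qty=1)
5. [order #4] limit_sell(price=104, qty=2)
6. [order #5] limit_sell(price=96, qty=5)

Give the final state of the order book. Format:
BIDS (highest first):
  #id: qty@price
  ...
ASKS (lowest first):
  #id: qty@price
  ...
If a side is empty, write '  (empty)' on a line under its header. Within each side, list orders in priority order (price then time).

Answer: BIDS (highest first):
  #3: 1@95
ASKS (lowest first):
  #5: 5@96
  #4: 2@104

Derivation:
After op 1 [order #1] market_sell(qty=5): fills=none; bids=[-] asks=[-]
After op 2 [order #2] limit_sell(price=100, qty=5): fills=none; bids=[-] asks=[#2:5@100]
After op 3 cancel(order #2): fills=none; bids=[-] asks=[-]
After op 4 [order #3] limit_buy(price=95, qty=1): fills=none; bids=[#3:1@95] asks=[-]
After op 5 [order #4] limit_sell(price=104, qty=2): fills=none; bids=[#3:1@95] asks=[#4:2@104]
After op 6 [order #5] limit_sell(price=96, qty=5): fills=none; bids=[#3:1@95] asks=[#5:5@96 #4:2@104]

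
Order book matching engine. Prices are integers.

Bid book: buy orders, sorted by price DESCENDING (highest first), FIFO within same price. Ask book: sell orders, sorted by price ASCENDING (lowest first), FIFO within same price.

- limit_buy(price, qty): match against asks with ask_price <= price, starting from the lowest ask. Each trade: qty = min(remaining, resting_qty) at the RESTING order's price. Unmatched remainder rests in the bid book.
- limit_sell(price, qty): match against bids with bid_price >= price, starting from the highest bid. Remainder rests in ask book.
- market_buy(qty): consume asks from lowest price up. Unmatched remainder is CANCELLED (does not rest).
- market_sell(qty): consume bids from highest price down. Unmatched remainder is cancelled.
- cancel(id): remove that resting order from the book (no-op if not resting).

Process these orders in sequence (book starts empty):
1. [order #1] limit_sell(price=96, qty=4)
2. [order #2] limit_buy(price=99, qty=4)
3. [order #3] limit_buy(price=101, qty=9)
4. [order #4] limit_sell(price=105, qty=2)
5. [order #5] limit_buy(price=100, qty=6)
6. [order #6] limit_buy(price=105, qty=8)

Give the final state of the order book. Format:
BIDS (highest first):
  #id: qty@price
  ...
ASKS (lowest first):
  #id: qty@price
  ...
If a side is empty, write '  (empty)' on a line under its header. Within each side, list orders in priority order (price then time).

Answer: BIDS (highest first):
  #6: 6@105
  #3: 9@101
  #5: 6@100
ASKS (lowest first):
  (empty)

Derivation:
After op 1 [order #1] limit_sell(price=96, qty=4): fills=none; bids=[-] asks=[#1:4@96]
After op 2 [order #2] limit_buy(price=99, qty=4): fills=#2x#1:4@96; bids=[-] asks=[-]
After op 3 [order #3] limit_buy(price=101, qty=9): fills=none; bids=[#3:9@101] asks=[-]
After op 4 [order #4] limit_sell(price=105, qty=2): fills=none; bids=[#3:9@101] asks=[#4:2@105]
After op 5 [order #5] limit_buy(price=100, qty=6): fills=none; bids=[#3:9@101 #5:6@100] asks=[#4:2@105]
After op 6 [order #6] limit_buy(price=105, qty=8): fills=#6x#4:2@105; bids=[#6:6@105 #3:9@101 #5:6@100] asks=[-]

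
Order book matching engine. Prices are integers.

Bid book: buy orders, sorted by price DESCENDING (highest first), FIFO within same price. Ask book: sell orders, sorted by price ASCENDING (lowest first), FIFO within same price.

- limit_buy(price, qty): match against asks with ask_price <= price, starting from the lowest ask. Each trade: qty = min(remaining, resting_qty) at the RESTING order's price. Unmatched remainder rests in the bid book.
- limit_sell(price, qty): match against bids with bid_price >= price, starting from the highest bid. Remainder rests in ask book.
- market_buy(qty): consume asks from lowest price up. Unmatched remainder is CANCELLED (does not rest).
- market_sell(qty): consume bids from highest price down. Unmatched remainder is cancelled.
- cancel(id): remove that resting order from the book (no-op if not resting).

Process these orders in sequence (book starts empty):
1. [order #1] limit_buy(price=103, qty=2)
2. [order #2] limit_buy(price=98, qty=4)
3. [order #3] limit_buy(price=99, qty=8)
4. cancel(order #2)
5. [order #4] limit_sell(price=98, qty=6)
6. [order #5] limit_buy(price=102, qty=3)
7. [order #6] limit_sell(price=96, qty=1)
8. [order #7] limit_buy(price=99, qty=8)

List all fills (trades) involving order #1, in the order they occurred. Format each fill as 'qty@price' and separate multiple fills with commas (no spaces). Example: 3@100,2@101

After op 1 [order #1] limit_buy(price=103, qty=2): fills=none; bids=[#1:2@103] asks=[-]
After op 2 [order #2] limit_buy(price=98, qty=4): fills=none; bids=[#1:2@103 #2:4@98] asks=[-]
After op 3 [order #3] limit_buy(price=99, qty=8): fills=none; bids=[#1:2@103 #3:8@99 #2:4@98] asks=[-]
After op 4 cancel(order #2): fills=none; bids=[#1:2@103 #3:8@99] asks=[-]
After op 5 [order #4] limit_sell(price=98, qty=6): fills=#1x#4:2@103 #3x#4:4@99; bids=[#3:4@99] asks=[-]
After op 6 [order #5] limit_buy(price=102, qty=3): fills=none; bids=[#5:3@102 #3:4@99] asks=[-]
After op 7 [order #6] limit_sell(price=96, qty=1): fills=#5x#6:1@102; bids=[#5:2@102 #3:4@99] asks=[-]
After op 8 [order #7] limit_buy(price=99, qty=8): fills=none; bids=[#5:2@102 #3:4@99 #7:8@99] asks=[-]

Answer: 2@103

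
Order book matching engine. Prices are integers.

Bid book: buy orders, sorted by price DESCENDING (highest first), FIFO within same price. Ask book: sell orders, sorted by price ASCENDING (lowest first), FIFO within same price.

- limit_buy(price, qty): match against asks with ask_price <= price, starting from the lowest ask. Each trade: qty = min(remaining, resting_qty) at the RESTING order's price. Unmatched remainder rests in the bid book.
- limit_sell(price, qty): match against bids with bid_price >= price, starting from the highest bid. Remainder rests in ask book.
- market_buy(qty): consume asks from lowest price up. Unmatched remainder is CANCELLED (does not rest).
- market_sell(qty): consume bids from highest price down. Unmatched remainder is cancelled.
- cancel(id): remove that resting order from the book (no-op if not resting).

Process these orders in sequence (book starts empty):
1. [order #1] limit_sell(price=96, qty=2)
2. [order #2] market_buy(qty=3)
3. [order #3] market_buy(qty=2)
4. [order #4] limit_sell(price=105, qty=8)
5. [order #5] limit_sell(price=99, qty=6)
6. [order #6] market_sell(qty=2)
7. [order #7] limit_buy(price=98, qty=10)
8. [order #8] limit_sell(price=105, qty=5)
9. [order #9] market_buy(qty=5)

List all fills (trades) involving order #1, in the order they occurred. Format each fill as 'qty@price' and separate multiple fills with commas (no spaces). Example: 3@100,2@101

After op 1 [order #1] limit_sell(price=96, qty=2): fills=none; bids=[-] asks=[#1:2@96]
After op 2 [order #2] market_buy(qty=3): fills=#2x#1:2@96; bids=[-] asks=[-]
After op 3 [order #3] market_buy(qty=2): fills=none; bids=[-] asks=[-]
After op 4 [order #4] limit_sell(price=105, qty=8): fills=none; bids=[-] asks=[#4:8@105]
After op 5 [order #5] limit_sell(price=99, qty=6): fills=none; bids=[-] asks=[#5:6@99 #4:8@105]
After op 6 [order #6] market_sell(qty=2): fills=none; bids=[-] asks=[#5:6@99 #4:8@105]
After op 7 [order #7] limit_buy(price=98, qty=10): fills=none; bids=[#7:10@98] asks=[#5:6@99 #4:8@105]
After op 8 [order #8] limit_sell(price=105, qty=5): fills=none; bids=[#7:10@98] asks=[#5:6@99 #4:8@105 #8:5@105]
After op 9 [order #9] market_buy(qty=5): fills=#9x#5:5@99; bids=[#7:10@98] asks=[#5:1@99 #4:8@105 #8:5@105]

Answer: 2@96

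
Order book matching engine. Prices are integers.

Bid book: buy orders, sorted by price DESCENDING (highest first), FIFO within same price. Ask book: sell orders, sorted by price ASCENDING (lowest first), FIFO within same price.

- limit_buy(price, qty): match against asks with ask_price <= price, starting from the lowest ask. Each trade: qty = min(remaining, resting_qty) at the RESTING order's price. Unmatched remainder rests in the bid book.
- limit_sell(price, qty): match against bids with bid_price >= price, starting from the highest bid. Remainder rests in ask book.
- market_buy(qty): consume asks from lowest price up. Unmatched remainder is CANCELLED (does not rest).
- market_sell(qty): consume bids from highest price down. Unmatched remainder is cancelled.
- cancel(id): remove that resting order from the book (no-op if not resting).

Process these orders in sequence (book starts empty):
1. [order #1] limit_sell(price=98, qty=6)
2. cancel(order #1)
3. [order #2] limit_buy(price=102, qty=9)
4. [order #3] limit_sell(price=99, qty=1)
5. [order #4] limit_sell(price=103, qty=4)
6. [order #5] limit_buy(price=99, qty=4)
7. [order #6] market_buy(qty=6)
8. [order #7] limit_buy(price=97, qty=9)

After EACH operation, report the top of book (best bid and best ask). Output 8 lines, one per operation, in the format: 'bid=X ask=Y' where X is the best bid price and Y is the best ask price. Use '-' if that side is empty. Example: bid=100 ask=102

Answer: bid=- ask=98
bid=- ask=-
bid=102 ask=-
bid=102 ask=-
bid=102 ask=103
bid=102 ask=103
bid=102 ask=-
bid=102 ask=-

Derivation:
After op 1 [order #1] limit_sell(price=98, qty=6): fills=none; bids=[-] asks=[#1:6@98]
After op 2 cancel(order #1): fills=none; bids=[-] asks=[-]
After op 3 [order #2] limit_buy(price=102, qty=9): fills=none; bids=[#2:9@102] asks=[-]
After op 4 [order #3] limit_sell(price=99, qty=1): fills=#2x#3:1@102; bids=[#2:8@102] asks=[-]
After op 5 [order #4] limit_sell(price=103, qty=4): fills=none; bids=[#2:8@102] asks=[#4:4@103]
After op 6 [order #5] limit_buy(price=99, qty=4): fills=none; bids=[#2:8@102 #5:4@99] asks=[#4:4@103]
After op 7 [order #6] market_buy(qty=6): fills=#6x#4:4@103; bids=[#2:8@102 #5:4@99] asks=[-]
After op 8 [order #7] limit_buy(price=97, qty=9): fills=none; bids=[#2:8@102 #5:4@99 #7:9@97] asks=[-]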